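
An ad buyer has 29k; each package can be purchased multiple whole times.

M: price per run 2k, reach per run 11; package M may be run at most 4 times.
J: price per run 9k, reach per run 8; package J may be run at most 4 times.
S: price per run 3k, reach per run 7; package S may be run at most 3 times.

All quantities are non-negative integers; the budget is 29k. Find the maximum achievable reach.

This is a bounded integer knapsack.
4×M, 1×J, and 3×S: price 26 ≤ 29, reach 4·11 + 1·8 + 3·7 = 73.
4×M, 2×J, and 1×S: price 29 ≤ 29, reach 4·11 + 2·8 + 1·7 = 67.
Best is 73.

73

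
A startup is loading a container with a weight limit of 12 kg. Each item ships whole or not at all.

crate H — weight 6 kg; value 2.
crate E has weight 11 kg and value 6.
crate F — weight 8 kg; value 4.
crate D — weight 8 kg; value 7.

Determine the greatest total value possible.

Treat it as a binary knapsack problem.
Allowing fractional choices, the relaxed optimum would be about 9.2, but items are indivisible.
crate F: weight 8 ≤ 12, value 4.
crate D: weight 8 ≤ 12, value 7.
crate E: weight 11 ≤ 12, value 6.
Best is crate D with total value 7.

7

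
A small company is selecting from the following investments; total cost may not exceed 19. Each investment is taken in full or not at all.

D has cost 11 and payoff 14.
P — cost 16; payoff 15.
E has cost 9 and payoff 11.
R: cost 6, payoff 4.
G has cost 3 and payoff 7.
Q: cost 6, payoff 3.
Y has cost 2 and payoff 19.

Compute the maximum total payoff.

Treat it as a binary knapsack problem.
Take D, G, and Y: cost 11 + 3 + 2 = 16 ≤ 19, payoff 14 + 7 + 19 = 40.
No other feasible combination does better.

40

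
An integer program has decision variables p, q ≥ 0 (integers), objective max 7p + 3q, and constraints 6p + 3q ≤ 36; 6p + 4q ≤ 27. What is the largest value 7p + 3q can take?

The continuous relaxation peaks at (4.5, 0) with value 31.50; rounding to a feasible lattice point costs some objective.
(p,q)=(4,0): 6·4+3·0=24≤36, 6·4+4·0=24≤27, objective 28.
(p,q)=(3,1): 6·3+3·1=21≤36, 6·3+4·1=22≤27, objective 24.
(p,q)=(3,0): 6·3+3·0=18≤36, 6·3+4·0=18≤27, objective 21.
The best lattice point is (4,0), giving 28.

28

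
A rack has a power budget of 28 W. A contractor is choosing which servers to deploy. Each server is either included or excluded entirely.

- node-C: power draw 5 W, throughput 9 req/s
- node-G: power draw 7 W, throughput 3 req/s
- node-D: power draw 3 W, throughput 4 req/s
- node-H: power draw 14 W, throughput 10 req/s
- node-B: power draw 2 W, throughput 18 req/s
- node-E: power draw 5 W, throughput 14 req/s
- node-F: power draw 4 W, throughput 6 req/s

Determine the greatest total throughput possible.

54

Take node-C, node-G, node-D, node-B, node-E, and node-F: power draw 5 + 7 + 3 + 2 + 5 + 4 = 26 ≤ 28, throughput 9 + 3 + 4 + 18 + 14 + 6 = 54.
No other feasible combination does better.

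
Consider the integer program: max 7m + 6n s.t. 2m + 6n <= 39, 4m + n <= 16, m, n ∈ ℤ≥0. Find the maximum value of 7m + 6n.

45

(m,n)=(3,4): 2·3+6·4=30≤39, 4·3+1·4=16≤16, objective 45.
(m,n)=(2,5): 2·2+6·5=34≤39, 4·2+1·5=13≤16, objective 44.
(m,n)=(1,6): 2·1+6·6=38≤39, 4·1+1·6=10≤16, objective 43.
No feasible integer point exceeds 45.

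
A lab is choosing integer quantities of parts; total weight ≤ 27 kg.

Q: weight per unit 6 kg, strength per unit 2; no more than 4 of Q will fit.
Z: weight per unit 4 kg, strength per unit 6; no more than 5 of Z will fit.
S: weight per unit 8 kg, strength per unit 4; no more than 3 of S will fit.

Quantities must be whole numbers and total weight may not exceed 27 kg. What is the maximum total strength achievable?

32

Z has the best ratio (6/4); taking only Z gives at most 5×6 = 30 (stopped by the supply cap of 5).
Mixing does better — 1×Q and 5×Z: weight 26 ≤ 27, strength 1·2 + 5·6 = 32.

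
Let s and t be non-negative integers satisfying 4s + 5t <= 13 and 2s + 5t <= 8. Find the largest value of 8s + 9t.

24

Relaxing integrality, the LP optimum is 26.00 at (s,t) = (3.25, 0), which is not an integer point.
(s,t)=(3,0): 4·3+5·0=12≤13, 2·3+5·0=6≤8, objective 24.
(s,t)=(2,0): 4·2+5·0=8≤13, 2·2+5·0=4≤8, objective 16.
The best lattice point is (3,0), giving 24.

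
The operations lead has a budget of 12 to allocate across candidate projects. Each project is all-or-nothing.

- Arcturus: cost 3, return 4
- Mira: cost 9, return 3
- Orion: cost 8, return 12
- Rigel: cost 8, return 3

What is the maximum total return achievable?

Allowing fractional choices, the relaxed optimum would be about 16.4, but projects are indivisible.
Arcturus + Orion: cost 3 + 8 = 11 ≤ 12, return 4 + 12 = 16.
Arcturus + Rigel: cost 3 + 8 = 11 ≤ 12, return 4 + 3 = 7.
Orion: cost 8 ≤ 12, return 12.
Best is Arcturus and Orion with total return 16.

16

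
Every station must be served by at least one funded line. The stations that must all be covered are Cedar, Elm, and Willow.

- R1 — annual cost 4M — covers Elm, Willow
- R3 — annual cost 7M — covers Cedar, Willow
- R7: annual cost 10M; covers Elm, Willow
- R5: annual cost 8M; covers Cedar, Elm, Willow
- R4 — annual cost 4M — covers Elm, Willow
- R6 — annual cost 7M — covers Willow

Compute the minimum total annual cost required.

The greedy cost-per-new-station heuristic would pick R1 and R3 for 11, but a cheaper cover exists.
R5 alone covers Cedar, Elm, Willow — every station.
Total annual cost: 8.
No cover costs less than 8.

8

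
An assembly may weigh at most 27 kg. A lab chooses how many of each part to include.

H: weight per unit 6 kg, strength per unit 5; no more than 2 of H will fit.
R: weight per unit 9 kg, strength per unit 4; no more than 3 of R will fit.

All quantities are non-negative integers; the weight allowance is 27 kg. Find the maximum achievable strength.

Take 2×H and 1×R: weight 21 ≤ 27, strength 2·5 + 1·4 = 14.
H has the best ratio (5/6) and is taken to its limit of 2; remaining capacity is filled optimally with the others.

14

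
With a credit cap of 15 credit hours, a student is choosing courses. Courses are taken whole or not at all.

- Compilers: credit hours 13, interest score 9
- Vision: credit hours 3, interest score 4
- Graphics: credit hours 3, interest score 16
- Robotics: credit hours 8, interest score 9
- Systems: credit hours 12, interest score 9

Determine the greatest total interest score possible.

29

Vision + Graphics + Robotics: credit hours 3 + 3 + 8 = 14 ≤ 15, interest score 4 + 16 + 9 = 29.
Graphics + Robotics: credit hours 3 + 8 = 11 ≤ 15, interest score 16 + 9 = 25.
Best is Vision, Graphics, and Robotics with total interest score 29.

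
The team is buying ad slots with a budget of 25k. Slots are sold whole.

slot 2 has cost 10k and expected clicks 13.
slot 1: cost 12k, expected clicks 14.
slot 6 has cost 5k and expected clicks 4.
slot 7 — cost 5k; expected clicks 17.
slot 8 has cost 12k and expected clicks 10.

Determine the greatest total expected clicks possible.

Allowing fractional choices, the relaxed optimum would be about 41.7, but ad slots are indivisible.
slot 1 + slot 6 + slot 7: cost 12 + 5 + 5 = 22 ≤ 25, expected clicks 14 + 4 + 17 = 35.
slot 1 + slot 7: cost 12 + 5 = 17 ≤ 25, expected clicks 14 + 17 = 31.
slot 2 + slot 6 + slot 7: cost 10 + 5 + 5 = 20 ≤ 25, expected clicks 13 + 4 + 17 = 34.
Best is slot 1, slot 6, and slot 7 with total expected clicks 35.

35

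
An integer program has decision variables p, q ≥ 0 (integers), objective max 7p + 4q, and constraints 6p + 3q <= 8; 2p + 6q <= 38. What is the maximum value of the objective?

8

The continuous relaxation peaks at (0, 2.67) with value 10.67; rounding to a feasible lattice point costs some objective.
(p,q)=(0,2): 6·0+3·2=6≤8, 2·0+6·2=12≤38, objective 8.
(p,q)=(0,1): 6·0+3·1=3≤8, 2·0+6·1=6≤38, objective 4.
The best lattice point is (0,2), giving 8.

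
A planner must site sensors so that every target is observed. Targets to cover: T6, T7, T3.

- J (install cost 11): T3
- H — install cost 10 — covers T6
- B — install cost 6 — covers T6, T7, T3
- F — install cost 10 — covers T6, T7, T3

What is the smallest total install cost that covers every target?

6

B alone covers T6, T7, T3 — every target.
Total install cost: 6.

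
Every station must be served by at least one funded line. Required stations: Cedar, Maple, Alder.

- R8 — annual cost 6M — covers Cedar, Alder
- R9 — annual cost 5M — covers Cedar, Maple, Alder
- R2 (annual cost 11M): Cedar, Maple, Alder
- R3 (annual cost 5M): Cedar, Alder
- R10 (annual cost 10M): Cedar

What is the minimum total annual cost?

5

R9 alone covers Cedar, Maple, Alder — every station.
Total annual cost: 5.
No cover costs less than 5.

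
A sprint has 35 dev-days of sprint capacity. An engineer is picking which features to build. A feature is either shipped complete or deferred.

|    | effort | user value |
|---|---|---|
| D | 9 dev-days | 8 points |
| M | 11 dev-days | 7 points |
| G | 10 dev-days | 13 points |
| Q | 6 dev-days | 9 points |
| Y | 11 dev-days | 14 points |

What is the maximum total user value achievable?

36

Allowing fractional choices, the relaxed optimum would be about 43.1, but features are indivisible.
D + G + Y: effort 9 + 10 + 11 = 30 ≤ 35, user value 8 + 13 + 14 = 35.
G + Q + Y: effort 10 + 6 + 11 = 27 ≤ 35, user value 13 + 9 + 14 = 36.
Best is G, Q, and Y with total user value 36.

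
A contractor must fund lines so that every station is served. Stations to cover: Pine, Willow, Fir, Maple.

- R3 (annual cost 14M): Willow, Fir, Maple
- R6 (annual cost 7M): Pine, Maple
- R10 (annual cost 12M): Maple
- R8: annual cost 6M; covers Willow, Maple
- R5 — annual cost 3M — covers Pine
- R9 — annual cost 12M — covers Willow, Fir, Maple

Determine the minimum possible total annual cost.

15

This is a weighted set-cover instance.
Choose R5 and R9: together they cover Pine, Willow, Fir, Maple — every station.
Total annual cost: 3 + 12 = 15.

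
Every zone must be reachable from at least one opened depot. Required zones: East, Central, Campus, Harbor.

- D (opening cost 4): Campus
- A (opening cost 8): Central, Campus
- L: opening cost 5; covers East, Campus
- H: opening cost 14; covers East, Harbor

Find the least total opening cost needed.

The greedy cost-per-new-zone heuristic would pick L, A, and H for 27, but a cheaper cover exists.
Choose A and H: together they cover East, Central, Campus, Harbor — every zone.
Total opening cost: 8 + 14 = 22.
No cover costs less than 22.

22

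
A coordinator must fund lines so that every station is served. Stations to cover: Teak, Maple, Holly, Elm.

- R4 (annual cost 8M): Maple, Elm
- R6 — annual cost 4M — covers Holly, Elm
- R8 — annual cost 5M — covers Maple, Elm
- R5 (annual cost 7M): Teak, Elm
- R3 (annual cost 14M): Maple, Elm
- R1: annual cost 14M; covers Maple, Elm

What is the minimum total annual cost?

16

Choose R6, R8, and R5: together they cover Teak, Maple, Holly, Elm — every station.
Total annual cost: 4 + 5 + 7 = 16.
No cover costs less than 16.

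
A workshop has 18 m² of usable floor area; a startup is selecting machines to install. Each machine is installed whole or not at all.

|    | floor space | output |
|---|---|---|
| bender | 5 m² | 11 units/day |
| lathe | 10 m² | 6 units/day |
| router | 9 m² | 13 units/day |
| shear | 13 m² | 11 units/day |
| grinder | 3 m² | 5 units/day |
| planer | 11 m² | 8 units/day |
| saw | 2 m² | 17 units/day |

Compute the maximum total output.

Allowing fractional choices, the relaxed optimum would be about 44.6, but machines are indivisible.
router + grinder + saw: floor space 9 + 3 + 2 = 14 ≤ 18, output 13 + 5 + 17 = 35.
bender + router + saw: floor space 5 + 9 + 2 = 16 ≤ 18, output 11 + 13 + 17 = 41.
bender + planer + saw: floor space 5 + 11 + 2 = 18 ≤ 18, output 11 + 8 + 17 = 36.
Best is bender, router, and saw with total output 41.

41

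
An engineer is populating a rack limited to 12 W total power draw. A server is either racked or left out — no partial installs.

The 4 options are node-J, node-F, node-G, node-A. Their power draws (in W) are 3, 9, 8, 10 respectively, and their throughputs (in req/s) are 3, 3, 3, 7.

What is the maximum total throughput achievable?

7

Treat it as a binary knapsack problem.
Take node-A: power draw 10 ≤ 12, throughput 7.
No other feasible combination does better.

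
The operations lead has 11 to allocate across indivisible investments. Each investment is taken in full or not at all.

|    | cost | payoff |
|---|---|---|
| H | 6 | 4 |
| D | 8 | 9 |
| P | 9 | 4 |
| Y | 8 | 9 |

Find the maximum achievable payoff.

H: cost 6 ≤ 11, payoff 4.
Y: cost 8 ≤ 11, payoff 9.
D: cost 8 ≤ 11, payoff 9.
The maximum payoff is 9; one optimal choice is D.

9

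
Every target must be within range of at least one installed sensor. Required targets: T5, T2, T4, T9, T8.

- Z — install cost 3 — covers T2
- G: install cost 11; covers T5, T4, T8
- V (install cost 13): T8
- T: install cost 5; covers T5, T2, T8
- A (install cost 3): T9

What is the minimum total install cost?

17

Choose Z, G, and A: together they cover T5, T2, T4, T9, T8 — every target.
Total install cost: 3 + 11 + 3 = 17.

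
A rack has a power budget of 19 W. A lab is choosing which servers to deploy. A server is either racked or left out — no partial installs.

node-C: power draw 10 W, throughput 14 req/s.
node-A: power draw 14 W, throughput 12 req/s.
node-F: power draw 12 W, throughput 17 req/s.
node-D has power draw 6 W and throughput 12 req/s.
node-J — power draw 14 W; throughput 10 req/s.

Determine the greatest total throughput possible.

29

This is a 0-1 knapsack instance.
Allowing fractional choices, the relaxed optimum would be about 30.4, but servers are indivisible.
node-F + node-D: power draw 12 + 6 = 18 ≤ 19, throughput 17 + 12 = 29.
node-C + node-D: power draw 10 + 6 = 16 ≤ 19, throughput 14 + 12 = 26.
Best is node-F and node-D with total throughput 29.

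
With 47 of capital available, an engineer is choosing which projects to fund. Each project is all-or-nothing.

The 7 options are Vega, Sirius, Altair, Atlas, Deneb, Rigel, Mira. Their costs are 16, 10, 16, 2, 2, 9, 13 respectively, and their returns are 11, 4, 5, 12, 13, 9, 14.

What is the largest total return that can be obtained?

Allowing fractional choices, the relaxed optimum would be about 61.0, but projects are indivisible.
Vega + Atlas + Deneb + Rigel + Mira: cost 16 + 2 + 2 + 9 + 13 = 42 ≤ 47, return 11 + 12 + 13 + 9 + 14 = 59.
Altair + Atlas + Deneb + Rigel + Mira: cost 16 + 2 + 2 + 9 + 13 = 42 ≤ 47, return 5 + 12 + 13 + 9 + 14 = 53.
Vega + Sirius + Atlas + Deneb + Mira: cost 16 + 10 + 2 + 2 + 13 = 43 ≤ 47, return 11 + 4 + 12 + 13 + 14 = 54.
Best is Vega, Atlas, Deneb, Rigel, and Mira with total return 59.

59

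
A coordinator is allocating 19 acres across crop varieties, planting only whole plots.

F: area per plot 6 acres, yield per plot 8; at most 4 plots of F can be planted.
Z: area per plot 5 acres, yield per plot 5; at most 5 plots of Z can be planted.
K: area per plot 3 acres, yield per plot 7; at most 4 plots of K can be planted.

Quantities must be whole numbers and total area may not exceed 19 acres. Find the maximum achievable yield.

This is a bounded integer knapsack.
K has the best ratio (7/3); taking only K gives at most 4×7 = 28 (stopped by the supply cap of 4).
Mixing does better — 1×F and 4×K: area 18 ≤ 19, yield 1·8 + 4·7 = 36.

36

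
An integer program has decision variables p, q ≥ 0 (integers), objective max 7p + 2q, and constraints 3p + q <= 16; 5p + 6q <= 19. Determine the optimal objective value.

(p,q)=(3,0): 3·3+1·0=9≤16, 5·3+6·0=15≤19, objective 21.
(p,q)=(2,1): 3·2+1·1=7≤16, 5·2+6·1=16≤19, objective 16.
(p,q)=(2,0): 3·2+1·0=6≤16, 5·2+6·0=10≤19, objective 14.
No feasible integer point exceeds 21.

21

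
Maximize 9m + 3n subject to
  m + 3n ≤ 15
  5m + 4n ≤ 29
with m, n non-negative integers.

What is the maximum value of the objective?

48

Relaxing integrality, the LP optimum is 52.20 at (m,n) = (5.8, 0), which is not an integer point.
(m,n)=(5,1): 1·5+3·1=8≤15, 5·5+4·1=29≤29, objective 48.
(m,n)=(5,0): 1·5+3·0=5≤15, 5·5+4·0=25≤29, objective 45.
The best lattice point is (5,1), giving 48.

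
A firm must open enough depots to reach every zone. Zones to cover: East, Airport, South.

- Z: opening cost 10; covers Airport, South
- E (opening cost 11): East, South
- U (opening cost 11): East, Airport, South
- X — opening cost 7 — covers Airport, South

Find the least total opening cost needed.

The greedy cost-per-new-zone heuristic would pick X and E for 18, but a cheaper cover exists.
U alone covers East, Airport, South — every zone.
Total opening cost: 11.
No cover costs less than 11.

11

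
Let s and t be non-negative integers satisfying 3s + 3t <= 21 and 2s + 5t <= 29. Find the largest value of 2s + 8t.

44

Relaxing integrality, the LP optimum is 46.40 at (s,t) = (0, 5.8), which is not an integer point.
(s,t)=(2,5): 3·2+3·5=21≤21, 2·2+5·5=29≤29, objective 44.
(s,t)=(1,5): 3·1+3·5=18≤21, 2·1+5·5=27≤29, objective 42.
(s,t)=(0,5): 3·0+3·5=15≤21, 2·0+5·5=25≤29, objective 40.
(s,t)=(3,4): 3·3+3·4=21≤21, 2·3+5·4=26≤29, objective 38.
The best lattice point is (2,5), giving 44.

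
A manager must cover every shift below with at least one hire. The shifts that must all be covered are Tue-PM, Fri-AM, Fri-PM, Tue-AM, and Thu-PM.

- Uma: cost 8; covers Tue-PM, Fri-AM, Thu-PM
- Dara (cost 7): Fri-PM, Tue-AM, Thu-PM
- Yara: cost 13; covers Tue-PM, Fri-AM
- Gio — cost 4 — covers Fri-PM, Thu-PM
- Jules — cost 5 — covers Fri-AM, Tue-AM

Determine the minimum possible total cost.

15

This is a weighted set-cover instance.
The greedy cost-per-new-shift heuristic would pick Gio, Jules, and Uma for 17, but a cheaper cover exists.
Choose Uma and Dara: together they cover Tue-PM, Fri-AM, Fri-PM, Tue-AM, Thu-PM — every shift.
Total cost: 8 + 7 = 15.
No cover costs less than 15.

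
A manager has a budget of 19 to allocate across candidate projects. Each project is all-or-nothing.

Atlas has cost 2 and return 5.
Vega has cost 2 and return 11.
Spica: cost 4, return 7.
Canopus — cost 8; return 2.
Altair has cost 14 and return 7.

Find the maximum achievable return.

25

Allowing fractional choices, the relaxed optimum would be about 28.5, but projects are indivisible.
Atlas + Vega + Altair: cost 2 + 2 + 14 = 18 ≤ 19, return 5 + 11 + 7 = 23.
Atlas + Vega + Spica: cost 2 + 2 + 4 = 8 ≤ 19, return 5 + 11 + 7 = 23.
Atlas + Vega + Spica + Canopus: cost 2 + 2 + 4 + 8 = 16 ≤ 19, return 5 + 11 + 7 + 2 = 25.
Best is Atlas, Vega, Spica, and Canopus with total return 25.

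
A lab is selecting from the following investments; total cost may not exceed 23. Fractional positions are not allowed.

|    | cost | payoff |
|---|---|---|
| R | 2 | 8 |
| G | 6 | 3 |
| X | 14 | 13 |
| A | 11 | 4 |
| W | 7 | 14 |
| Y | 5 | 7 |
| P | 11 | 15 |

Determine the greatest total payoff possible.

37

This is a 0-1 knapsack instance.
Take R, W, and P: cost 2 + 7 + 11 = 20 ≤ 23, payoff 8 + 14 + 15 = 37.
No other feasible combination does better.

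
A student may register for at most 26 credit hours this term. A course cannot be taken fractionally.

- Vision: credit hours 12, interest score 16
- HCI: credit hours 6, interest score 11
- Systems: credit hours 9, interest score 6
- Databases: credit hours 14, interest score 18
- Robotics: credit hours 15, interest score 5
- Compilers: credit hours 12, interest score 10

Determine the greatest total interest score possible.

34

Treat it as a binary knapsack problem.
Allowing fractional choices, the relaxed optimum would be about 37.3, but courses are indivisible.
Databases + Compilers: credit hours 14 + 12 = 26 ≤ 26, interest score 18 + 10 = 28.
Vision + Databases: credit hours 12 + 14 = 26 ≤ 26, interest score 16 + 18 = 34.
HCI + Databases: credit hours 6 + 14 = 20 ≤ 26, interest score 11 + 18 = 29.
Best is Vision and Databases with total interest score 34.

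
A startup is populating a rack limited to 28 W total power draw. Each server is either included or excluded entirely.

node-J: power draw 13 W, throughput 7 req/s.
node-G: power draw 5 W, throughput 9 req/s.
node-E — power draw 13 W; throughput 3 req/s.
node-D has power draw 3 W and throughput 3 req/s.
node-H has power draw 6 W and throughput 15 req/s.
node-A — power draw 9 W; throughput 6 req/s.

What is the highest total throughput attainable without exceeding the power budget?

34

node-J + node-G + node-D + node-H: power draw 13 + 5 + 3 + 6 = 27 ≤ 28, throughput 7 + 9 + 3 + 15 = 34.
node-G + node-D + node-H + node-A: power draw 5 + 3 + 6 + 9 = 23 ≤ 28, throughput 9 + 3 + 15 + 6 = 33.
node-J + node-G + node-H: power draw 13 + 5 + 6 = 24 ≤ 28, throughput 7 + 9 + 15 = 31.
Best is node-J, node-G, node-D, and node-H with total throughput 34.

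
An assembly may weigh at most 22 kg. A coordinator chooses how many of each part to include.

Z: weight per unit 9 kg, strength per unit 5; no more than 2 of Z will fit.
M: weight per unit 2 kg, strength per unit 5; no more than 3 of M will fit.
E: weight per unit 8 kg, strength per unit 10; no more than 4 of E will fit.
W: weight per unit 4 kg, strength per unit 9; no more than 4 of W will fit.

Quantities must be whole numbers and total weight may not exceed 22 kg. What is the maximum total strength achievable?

51

M has the best ratio (5/2); taking only M gives at most 3×5 = 15 (stopped by the supply cap of 3).
Mixing does better — 3×M and 4×W: weight 22 ≤ 22, strength 3·5 + 4·9 = 51.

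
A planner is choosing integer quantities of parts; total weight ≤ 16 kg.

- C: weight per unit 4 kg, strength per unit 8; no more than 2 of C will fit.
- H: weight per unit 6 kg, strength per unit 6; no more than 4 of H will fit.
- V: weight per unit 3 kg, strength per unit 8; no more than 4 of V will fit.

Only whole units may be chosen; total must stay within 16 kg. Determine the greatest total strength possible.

40

This is a bounded integer knapsack.
V has the best ratio (8/3); taking only V gives at most 4×8 = 32 (stopped by the supply cap of 4).
Mixing does better — 1×C and 4×V: weight 16 ≤ 16, strength 1·8 + 4·8 = 40.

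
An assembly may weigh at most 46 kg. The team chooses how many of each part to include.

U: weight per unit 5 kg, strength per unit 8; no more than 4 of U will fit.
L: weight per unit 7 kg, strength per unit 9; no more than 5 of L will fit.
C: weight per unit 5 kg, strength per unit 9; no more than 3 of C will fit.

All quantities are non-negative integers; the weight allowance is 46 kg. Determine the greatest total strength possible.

This is a bounded integer knapsack.
Take 2×U, 3×L, and 3×C: weight 46 ≤ 46, strength 2·8 + 3·9 + 3·9 = 70.
C has the best ratio (9/5) and is taken to its limit of 3; remaining capacity is filled optimally with the others.

70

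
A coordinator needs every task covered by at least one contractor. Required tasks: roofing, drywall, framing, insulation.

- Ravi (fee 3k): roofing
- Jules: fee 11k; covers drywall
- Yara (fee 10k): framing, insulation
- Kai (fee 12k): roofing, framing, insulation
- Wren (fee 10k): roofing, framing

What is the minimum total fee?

Choose Jules and Kai: together they cover roofing, drywall, framing, insulation — every task.
Total fee: 11 + 12 = 23.

23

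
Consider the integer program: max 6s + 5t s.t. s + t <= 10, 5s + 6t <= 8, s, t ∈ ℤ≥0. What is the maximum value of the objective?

6

Relaxing integrality, the LP optimum is 9.60 at (s,t) = (1.6, 0), which is not an integer point.
(s,t)=(1,0): 1·1+1·0=1≤10, 5·1+6·0=5≤8, objective 6.
(s,t)=(0,1): 1·0+1·1=1≤10, 5·0+6·1=6≤8, objective 5.
(s,t)=(0,0): 1·0+1·0=0≤10, 5·0+6·0=0≤8, objective 0.
The best lattice point is (1,0), giving 6.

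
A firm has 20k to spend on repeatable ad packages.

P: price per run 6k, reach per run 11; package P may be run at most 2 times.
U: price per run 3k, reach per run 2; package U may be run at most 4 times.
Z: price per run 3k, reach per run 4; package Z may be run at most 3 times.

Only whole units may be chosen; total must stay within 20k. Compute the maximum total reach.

P has the best ratio (11/6); taking only P gives at most 2×11 = 22 (stopped by the supply cap of 2).
Mixing does better — 2×P and 2×Z: price 18 ≤ 20, reach 2·11 + 2·4 = 30.

30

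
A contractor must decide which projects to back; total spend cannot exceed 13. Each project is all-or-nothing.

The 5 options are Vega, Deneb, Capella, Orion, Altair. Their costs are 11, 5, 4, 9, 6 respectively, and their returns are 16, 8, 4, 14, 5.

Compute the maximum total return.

Take Capella and Orion: cost 4 + 9 = 13 ≤ 13, return 4 + 14 = 18.
No other feasible combination does better.

18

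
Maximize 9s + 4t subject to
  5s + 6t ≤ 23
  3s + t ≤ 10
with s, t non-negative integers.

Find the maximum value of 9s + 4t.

31

The continuous relaxation peaks at (2.85, 1.46) with value 31.46; rounding to a feasible lattice point costs some objective.
(s,t)=(3,1): 5·3+6·1=21≤23, 3·3+1·1=10≤10, objective 31.
(s,t)=(3,0): 5·3+6·0=15≤23, 3·3+1·0=9≤10, objective 27.
(s,t)=(2,2): 5·2+6·2=22≤23, 3·2+1·2=8≤10, objective 26.
(s,t)=(2,1): 5·2+6·1=16≤23, 3·2+1·1=7≤10, objective 22.
Maximum is 31 at (s,t)=(3,1).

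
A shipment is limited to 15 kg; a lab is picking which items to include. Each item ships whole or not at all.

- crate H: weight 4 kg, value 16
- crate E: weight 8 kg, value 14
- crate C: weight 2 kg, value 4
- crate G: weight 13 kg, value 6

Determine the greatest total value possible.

Allowing fractional choices, the relaxed optimum would be about 34.5, but items are indivisible.
crate H + crate E: weight 4 + 8 = 12 ≤ 15, value 16 + 14 = 30.
crate H + crate E + crate C: weight 4 + 8 + 2 = 14 ≤ 15, value 16 + 14 + 4 = 34.
crate H + crate C: weight 4 + 2 = 6 ≤ 15, value 16 + 4 = 20.
Best is crate H, crate E, and crate C with total value 34.

34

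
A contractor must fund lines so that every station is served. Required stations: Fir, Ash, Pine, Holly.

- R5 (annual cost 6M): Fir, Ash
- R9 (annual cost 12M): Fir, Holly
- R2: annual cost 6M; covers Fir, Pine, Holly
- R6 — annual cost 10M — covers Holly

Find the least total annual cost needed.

This is an integer covering problem.
Choose R5 and R2: together they cover Fir, Ash, Pine, Holly — every station.
Total annual cost: 6 + 6 = 12.
No cover costs less than 12.

12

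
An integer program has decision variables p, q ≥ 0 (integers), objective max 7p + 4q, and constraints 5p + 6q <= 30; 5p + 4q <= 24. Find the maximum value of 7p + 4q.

(p,q)=(4,1): 5·4+6·1=26≤30, 5·4+4·1=24≤24, objective 32.
(p,q)=(3,2): 5·3+6·2=27≤30, 5·3+4·2=23≤24, objective 29.
(p,q)=(4,0): 5·4+6·0=20≤30, 5·4+4·0=20≤24, objective 28.
The best lattice point is (4,1), giving 32.

32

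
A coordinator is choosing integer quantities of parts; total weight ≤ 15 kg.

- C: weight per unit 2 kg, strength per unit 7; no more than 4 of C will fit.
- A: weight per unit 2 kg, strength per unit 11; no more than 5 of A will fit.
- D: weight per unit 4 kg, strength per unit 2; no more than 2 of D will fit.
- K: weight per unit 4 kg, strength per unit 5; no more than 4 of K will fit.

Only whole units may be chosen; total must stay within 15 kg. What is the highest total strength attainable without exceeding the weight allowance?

A has the best ratio (11/2); taking only A gives at most 5×11 = 55 (stopped by the supply cap of 5).
Mixing does better — 2×C and 5×A: weight 14 ≤ 15, strength 2·7 + 5·11 = 69.

69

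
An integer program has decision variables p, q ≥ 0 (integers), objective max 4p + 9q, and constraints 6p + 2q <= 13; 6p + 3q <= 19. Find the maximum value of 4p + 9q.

54

(p,q)=(0,6) is feasible, giving 54.
(p,q)=(0,5) is feasible, giving 45.
No feasible integer point exceeds 54.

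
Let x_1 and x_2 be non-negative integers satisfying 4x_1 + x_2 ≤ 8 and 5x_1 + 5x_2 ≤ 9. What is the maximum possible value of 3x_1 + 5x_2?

Relaxing integrality, the LP optimum is 9.00 at (x_1,x_2) = (0, 1.8), which is not an integer point.
(x_1,x_2)=(0,1): 4·0+1·1=1≤8, 5·0+5·1=5≤9, objective 5.
(x_1,x_2)=(1,0): 4·1+1·0=4≤8, 5·1+5·0=5≤9, objective 3.
(x_1,x_2)=(0,0): 4·0+1·0=0≤8, 5·0+5·0=0≤9, objective 0.
The best lattice point is (0,1), giving 5.

5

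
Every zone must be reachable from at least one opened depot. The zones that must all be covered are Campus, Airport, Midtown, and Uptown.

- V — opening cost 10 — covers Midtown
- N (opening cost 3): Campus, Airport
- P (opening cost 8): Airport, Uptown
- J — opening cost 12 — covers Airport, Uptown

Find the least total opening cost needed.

Choose V, N, and P: together they cover Campus, Airport, Midtown, Uptown — every zone.
Total opening cost: 10 + 3 + 8 = 21.
No cover costs less than 21.

21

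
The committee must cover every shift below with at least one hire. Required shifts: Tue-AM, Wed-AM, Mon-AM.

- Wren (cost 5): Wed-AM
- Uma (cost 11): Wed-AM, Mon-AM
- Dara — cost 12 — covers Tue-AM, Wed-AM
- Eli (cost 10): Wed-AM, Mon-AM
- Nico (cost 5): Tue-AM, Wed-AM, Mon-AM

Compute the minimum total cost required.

Nico alone covers Tue-AM, Wed-AM, Mon-AM — every shift.
Total cost: 5.
No cover costs less than 5.

5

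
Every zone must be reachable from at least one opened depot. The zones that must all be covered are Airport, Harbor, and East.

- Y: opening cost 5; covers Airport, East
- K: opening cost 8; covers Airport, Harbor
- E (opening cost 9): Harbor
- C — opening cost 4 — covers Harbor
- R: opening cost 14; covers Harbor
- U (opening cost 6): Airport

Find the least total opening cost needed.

9

Choose Y and C: together they cover Airport, Harbor, East — every zone.
Total opening cost: 5 + 4 = 9.
No cover costs less than 9.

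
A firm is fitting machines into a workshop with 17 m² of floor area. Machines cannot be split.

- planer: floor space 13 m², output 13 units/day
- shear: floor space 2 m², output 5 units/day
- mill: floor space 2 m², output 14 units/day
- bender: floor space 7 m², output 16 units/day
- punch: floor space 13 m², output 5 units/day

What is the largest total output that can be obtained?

This is an integer program with binary decision variables.
Allowing fractional choices, the relaxed optimum would be about 41.0, but machines are indivisible.
planer + shear + mill: floor space 13 + 2 + 2 = 17 ≤ 17, output 13 + 5 + 14 = 32.
shear + mill + bender: floor space 2 + 2 + 7 = 11 ≤ 17, output 5 + 14 + 16 = 35.
mill + bender: floor space 2 + 7 = 9 ≤ 17, output 14 + 16 = 30.
Best is shear, mill, and bender with total output 35.

35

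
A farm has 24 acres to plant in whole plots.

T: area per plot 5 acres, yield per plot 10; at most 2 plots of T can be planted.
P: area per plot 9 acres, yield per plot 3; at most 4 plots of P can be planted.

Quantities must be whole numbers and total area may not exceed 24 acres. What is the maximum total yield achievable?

23

Take 2×T and 1×P: area 19 ≤ 24, yield 2·10 + 1·3 = 23.
T has the best ratio (10/5) and is taken to its limit of 2; remaining capacity is filled optimally with the others.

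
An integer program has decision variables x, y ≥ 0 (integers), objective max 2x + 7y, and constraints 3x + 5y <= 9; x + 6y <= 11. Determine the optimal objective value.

9

(x,y)=(1,1) is feasible, giving 9.
(x,y)=(0,1) is feasible, giving 7.
(x,y)=(2,0) is feasible, giving 4.
The best lattice point is (1,1), giving 9.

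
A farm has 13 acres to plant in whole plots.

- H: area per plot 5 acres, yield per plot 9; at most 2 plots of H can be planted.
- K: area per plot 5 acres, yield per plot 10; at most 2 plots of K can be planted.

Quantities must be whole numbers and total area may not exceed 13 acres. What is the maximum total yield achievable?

This is a bounded integer knapsack.
2×K: area 10 ≤ 13, yield 2·10 = 20.
1×H and 1×K: area 10 ≤ 13, yield 1·9 + 1·10 = 19.
Best is 20.

20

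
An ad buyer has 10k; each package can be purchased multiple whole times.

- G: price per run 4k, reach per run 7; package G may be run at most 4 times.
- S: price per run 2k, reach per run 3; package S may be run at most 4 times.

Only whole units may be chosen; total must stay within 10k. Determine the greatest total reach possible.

17

This is a bounded integer knapsack.
Take 2×G and 1×S: price 10 ≤ 10, reach 2·7 + 1·3 = 17.
No other integer combination yields more.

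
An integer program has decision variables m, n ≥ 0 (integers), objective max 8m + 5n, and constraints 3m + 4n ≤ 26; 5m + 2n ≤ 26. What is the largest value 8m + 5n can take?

Relaxing integrality, the LP optimum is 48.29 at (m,n) = (3.71, 3.71), which is not an integer point.
(m,n)=(4,3): 3·4+4·3=24≤26, 5·4+2·3=26≤26, objective 47.
(m,n)=(3,4): 3·3+4·4=25≤26, 5·3+2·4=23≤26, objective 44.
(m,n)=(4,2): 3·4+4·2=20≤26, 5·4+2·2=24≤26, objective 42.
The best lattice point is (4,3), giving 47.

47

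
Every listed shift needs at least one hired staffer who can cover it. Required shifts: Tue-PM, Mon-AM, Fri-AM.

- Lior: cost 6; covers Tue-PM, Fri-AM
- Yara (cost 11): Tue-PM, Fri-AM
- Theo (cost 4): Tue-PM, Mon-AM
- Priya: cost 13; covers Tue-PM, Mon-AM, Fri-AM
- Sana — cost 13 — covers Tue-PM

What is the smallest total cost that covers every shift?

10

This is a weighted set-cover instance.
Choose Lior and Theo: together they cover Tue-PM, Mon-AM, Fri-AM — every shift.
Total cost: 6 + 4 = 10.
No cover costs less than 10.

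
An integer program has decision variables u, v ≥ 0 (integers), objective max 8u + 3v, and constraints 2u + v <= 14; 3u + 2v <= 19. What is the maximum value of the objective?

Relaxing integrality, the LP optimum is 50.67 at (u,v) = (6.33, 0), which is not an integer point.
(u,v)=(6,0): 2·6+1·0=12≤14, 3·6+2·0=18≤19, objective 48.
(u,v)=(5,1): 2·5+1·1=11≤14, 3·5+2·1=17≤19, objective 43.
(u,v)=(5,0): 2·5+1·0=10≤14, 3·5+2·0=15≤19, objective 40.
The best lattice point is (6,0), giving 48.

48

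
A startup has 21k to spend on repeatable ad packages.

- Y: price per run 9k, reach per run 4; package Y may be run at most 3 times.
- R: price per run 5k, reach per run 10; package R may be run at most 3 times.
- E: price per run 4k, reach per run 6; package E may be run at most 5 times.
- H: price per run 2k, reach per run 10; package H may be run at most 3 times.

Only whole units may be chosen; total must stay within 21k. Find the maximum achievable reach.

60

This is a bounded integer knapsack.
Take 3×R and 3×H: price 21 ≤ 21, reach 3·10 + 3·10 = 60.
H has the best ratio (10/2) and is taken to its limit of 3; remaining capacity is filled optimally with the others.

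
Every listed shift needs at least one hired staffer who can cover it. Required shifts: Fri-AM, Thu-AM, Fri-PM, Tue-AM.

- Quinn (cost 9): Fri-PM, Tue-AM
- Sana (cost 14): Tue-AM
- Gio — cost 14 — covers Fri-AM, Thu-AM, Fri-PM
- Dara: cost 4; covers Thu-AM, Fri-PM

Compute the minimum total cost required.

23

The greedy cost-per-new-shift heuristic would pick Dara, Quinn, and Gio for 27, but a cheaper cover exists.
Choose Quinn and Gio: together they cover Fri-AM, Thu-AM, Fri-PM, Tue-AM — every shift.
Total cost: 9 + 14 = 23.
No cover costs less than 23.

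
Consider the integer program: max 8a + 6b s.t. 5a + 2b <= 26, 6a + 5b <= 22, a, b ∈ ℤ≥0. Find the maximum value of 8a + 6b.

(a,b)=(2,2): 5·2+2·2=14≤26, 6·2+5·2=22≤22, objective 28.
(a,b)=(1,3): 5·1+2·3=11≤26, 6·1+5·3=21≤22, objective 26.
(a,b)=(3,0): 5·3+2·0=15≤26, 6·3+5·0=18≤22, objective 24.
No feasible integer point exceeds 28.

28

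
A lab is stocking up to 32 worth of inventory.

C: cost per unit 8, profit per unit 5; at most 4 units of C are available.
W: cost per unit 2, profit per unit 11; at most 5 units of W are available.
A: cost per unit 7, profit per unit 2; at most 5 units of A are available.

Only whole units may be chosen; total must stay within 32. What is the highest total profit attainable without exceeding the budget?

This is a bounded integer knapsack.
1×C, 5×W, and 2×A: cost 32 ≤ 32, profit 1·5 + 5·11 + 2·2 = 64.
2×C and 5×W: cost 26 ≤ 32, profit 2·5 + 5·11 = 65.
Best is 65.

65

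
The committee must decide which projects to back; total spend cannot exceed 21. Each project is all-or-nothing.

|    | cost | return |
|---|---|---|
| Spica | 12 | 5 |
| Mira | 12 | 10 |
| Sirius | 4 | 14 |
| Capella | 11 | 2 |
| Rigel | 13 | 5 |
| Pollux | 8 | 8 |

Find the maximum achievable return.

24

Take Mira and Sirius: cost 12 + 4 = 16 ≤ 21, return 10 + 14 = 24.
No other feasible combination does better.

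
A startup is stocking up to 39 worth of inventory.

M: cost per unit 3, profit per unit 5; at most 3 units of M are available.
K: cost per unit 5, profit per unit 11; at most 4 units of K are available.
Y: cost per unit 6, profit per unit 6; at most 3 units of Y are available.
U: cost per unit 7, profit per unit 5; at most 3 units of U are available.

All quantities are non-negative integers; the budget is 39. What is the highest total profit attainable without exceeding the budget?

66

2×M, 4×K, and 2×Y: cost 38 ≤ 39, profit 2·5 + 4·11 + 2·6 = 66.
2×M, 4×K, 1×Y, and 1×U: cost 39 ≤ 39, profit 2·5 + 4·11 + 1·6 + 1·5 = 65.
Best is 66.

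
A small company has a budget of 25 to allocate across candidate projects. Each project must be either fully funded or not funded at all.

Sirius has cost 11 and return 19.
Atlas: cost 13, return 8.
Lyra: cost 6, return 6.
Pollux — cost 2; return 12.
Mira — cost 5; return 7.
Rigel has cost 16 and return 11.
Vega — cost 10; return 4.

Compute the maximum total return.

44

Allowing fractional choices, the relaxed optimum would be about 44.7, but projects are indivisible.
Sirius + Lyra + Pollux: cost 11 + 6 + 2 = 19 ≤ 25, return 19 + 6 + 12 = 37.
Sirius + Lyra + Pollux + Mira: cost 11 + 6 + 2 + 5 = 24 ≤ 25, return 19 + 6 + 12 + 7 = 44.
Sirius + Pollux + Mira: cost 11 + 2 + 5 = 18 ≤ 25, return 19 + 12 + 7 = 38.
Best is Sirius, Lyra, Pollux, and Mira with total return 44.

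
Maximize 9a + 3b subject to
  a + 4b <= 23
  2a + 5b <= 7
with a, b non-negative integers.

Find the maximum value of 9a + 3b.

(a,b)=(3,0): 1·3+4·0=3≤23, 2·3+5·0=6≤7, objective 27.
(a,b)=(2,0): 1·2+4·0=2≤23, 2·2+5·0=4≤7, objective 18.
No feasible integer point exceeds 27.

27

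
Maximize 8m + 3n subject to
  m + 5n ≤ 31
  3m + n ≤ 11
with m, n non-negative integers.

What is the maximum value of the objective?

31

(m,n)=(2,5) is feasible, giving 31.
(m,n)=(2,4) is feasible, giving 28.
(m,n)=(1,6) is feasible, giving 26.
Maximum is 31 at (m,n)=(2,5).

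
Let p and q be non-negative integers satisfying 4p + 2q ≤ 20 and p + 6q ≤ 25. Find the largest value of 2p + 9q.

38

Relaxing integrality, the LP optimum is 39.09 at (p,q) = (3.18, 3.64), which is not an integer point.
(p,q)=(1,4) is feasible, giving 38.
(p,q)=(0,4) is feasible, giving 36.
(p,q)=(3,3) is feasible, giving 33.
The best lattice point is (1,4), giving 38.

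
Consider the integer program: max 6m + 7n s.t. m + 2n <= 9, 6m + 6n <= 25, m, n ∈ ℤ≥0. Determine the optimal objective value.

28

Relaxing integrality, the LP optimum is 29.17 at (m,n) = (0, 4.17), which is not an integer point.
(m,n)=(0,4): 1·0+2·4=8≤9, 6·0+6·4=24≤25, objective 28.
(m,n)=(1,3): 1·1+2·3=7≤9, 6·1+6·3=24≤25, objective 27.
(m,n)=(0,3): 1·0+2·3=6≤9, 6·0+6·3=18≤25, objective 21.
No feasible integer point exceeds 28.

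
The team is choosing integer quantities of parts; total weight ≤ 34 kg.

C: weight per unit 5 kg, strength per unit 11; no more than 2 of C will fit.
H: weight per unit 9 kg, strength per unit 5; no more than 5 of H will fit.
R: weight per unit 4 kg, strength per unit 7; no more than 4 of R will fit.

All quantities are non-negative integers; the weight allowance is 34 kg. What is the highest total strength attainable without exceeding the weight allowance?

Take 2×C and 4×R: weight 26 ≤ 34, strength 2·11 + 4·7 = 50.
C has the best ratio (11/5) and is taken to its limit of 2; remaining capacity is filled optimally with the others.

50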